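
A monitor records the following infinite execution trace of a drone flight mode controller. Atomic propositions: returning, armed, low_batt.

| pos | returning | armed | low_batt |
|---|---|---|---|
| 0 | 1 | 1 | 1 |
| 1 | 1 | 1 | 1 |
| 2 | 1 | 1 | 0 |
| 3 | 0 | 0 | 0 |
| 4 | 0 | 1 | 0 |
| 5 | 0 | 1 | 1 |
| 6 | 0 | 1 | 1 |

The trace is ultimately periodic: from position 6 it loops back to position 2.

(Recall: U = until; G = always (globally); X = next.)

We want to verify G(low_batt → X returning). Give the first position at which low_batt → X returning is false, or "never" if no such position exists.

5

Check low_batt → X returning at each position in order: 0 ✓, 1 ✓, 2 ✓, 3 ✓, 4 ✓.
At position 5 the labels are {armed, low_batt} and the next position 6 has {armed, low_batt}, so low_batt → X returning is false there. This is the first violation.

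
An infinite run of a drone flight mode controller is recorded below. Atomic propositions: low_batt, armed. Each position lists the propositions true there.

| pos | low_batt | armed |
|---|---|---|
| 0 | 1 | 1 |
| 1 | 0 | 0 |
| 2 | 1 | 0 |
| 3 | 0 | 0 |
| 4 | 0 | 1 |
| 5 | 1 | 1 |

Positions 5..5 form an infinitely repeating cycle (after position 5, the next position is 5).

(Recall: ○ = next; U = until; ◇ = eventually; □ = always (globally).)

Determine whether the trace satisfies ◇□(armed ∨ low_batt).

□(armed ∨ low_batt) holds at position 4, which is reachable from 0, so ◇□(armed ∨ low_batt) holds.

Yes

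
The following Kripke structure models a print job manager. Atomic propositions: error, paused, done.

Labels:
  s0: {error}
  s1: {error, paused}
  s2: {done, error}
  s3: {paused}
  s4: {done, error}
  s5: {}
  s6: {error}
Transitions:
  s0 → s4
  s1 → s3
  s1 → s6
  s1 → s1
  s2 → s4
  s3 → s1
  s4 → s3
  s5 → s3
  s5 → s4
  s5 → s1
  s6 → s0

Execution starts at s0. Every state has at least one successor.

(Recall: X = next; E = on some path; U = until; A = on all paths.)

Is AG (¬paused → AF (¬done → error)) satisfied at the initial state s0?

Yes

States satisfying ¬paused → AF (¬done → error): {s0, s1, s2, s3, s4, s5, s6}.
States satisfying AG (¬paused → AF (¬done → error)): {s0, s1, s2, s3, s4, s5, s6}.
Every state reachable from s0 satisfies ¬paused → AF (¬done → error).
s0 ∈ Sat(AG (¬paused → AF (¬done → error))).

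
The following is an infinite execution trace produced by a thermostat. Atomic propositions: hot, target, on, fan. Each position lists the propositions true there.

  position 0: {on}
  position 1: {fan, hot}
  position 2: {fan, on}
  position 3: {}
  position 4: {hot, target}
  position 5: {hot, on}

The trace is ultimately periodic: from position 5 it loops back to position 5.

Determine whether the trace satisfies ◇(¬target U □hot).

Satisfied

¬target U □hot holds at position 0, which is reachable from 0, so ◇(¬target U □hot) holds.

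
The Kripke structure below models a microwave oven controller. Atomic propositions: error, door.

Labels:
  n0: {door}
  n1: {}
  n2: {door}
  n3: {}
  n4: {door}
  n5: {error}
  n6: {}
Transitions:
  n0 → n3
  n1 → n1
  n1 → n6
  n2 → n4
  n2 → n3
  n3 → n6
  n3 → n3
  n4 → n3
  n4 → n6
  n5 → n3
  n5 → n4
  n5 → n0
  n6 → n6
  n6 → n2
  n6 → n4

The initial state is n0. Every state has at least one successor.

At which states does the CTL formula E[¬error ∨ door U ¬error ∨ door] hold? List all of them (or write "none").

{n0, n1, n2, n3, n4, n6}

States satisfying ¬error ∨ door: {n0, n1, n2, n3, n4, n6}.
States satisfying E[¬error ∨ door U ¬error ∨ door]: {n0, n1, n2, n3, n4, n6}.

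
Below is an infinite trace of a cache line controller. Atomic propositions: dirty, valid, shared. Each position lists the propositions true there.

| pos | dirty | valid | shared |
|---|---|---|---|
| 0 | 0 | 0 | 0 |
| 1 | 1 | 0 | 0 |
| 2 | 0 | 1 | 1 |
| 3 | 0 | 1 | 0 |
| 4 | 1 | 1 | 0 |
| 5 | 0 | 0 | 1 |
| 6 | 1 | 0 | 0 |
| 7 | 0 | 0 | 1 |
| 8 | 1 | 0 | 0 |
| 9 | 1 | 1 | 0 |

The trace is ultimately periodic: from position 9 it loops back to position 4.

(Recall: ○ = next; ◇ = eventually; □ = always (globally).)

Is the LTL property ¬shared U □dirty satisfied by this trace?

Does not hold

Walking from position 0: at position 2, □dirty has not yet held and ¬shared fails, so ¬shared U □dirty is false.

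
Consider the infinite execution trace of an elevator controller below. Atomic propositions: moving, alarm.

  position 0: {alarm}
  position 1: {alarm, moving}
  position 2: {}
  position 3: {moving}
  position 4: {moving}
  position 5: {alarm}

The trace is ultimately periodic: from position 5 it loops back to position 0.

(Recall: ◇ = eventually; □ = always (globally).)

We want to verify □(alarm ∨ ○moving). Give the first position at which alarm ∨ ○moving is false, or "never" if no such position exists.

4

Check alarm ∨ ○moving at each position in order: 0 ✓, 1 ✓, 2 ✓, 3 ✓.
At position 4 the labels are {moving} and the next position 5 has {alarm}, so alarm ∨ ○moving is false there. This is the first violation.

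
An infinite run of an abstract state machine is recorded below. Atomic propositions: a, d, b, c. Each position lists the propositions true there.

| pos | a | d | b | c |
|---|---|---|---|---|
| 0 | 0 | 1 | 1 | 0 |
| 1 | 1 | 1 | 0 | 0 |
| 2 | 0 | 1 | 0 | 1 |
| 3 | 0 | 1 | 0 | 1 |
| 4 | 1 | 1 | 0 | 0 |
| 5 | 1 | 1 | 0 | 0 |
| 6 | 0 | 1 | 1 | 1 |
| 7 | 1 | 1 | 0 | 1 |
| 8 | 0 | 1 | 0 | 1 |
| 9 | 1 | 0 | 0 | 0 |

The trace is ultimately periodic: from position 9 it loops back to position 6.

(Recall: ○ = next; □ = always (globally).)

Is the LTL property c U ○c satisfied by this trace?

Violated

Walking from position 0: at position 0, ○c has not yet held and c fails, so c U ○c is false.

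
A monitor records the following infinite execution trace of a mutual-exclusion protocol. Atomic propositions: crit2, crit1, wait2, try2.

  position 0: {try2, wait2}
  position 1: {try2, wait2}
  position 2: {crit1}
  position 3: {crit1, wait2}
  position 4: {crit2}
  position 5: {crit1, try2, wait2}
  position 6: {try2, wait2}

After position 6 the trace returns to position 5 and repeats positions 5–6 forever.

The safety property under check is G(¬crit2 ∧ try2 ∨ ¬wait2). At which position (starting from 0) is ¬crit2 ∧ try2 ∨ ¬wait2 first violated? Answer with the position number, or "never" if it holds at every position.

3

Check ¬crit2 ∧ try2 ∨ ¬wait2 at each position in order: 0 ✓, 1 ✓, 2 ✓.
At position 3 the labels are {crit1, wait2}, so ¬crit2 ∧ try2 ∨ ¬wait2 is false there. This is the first violation.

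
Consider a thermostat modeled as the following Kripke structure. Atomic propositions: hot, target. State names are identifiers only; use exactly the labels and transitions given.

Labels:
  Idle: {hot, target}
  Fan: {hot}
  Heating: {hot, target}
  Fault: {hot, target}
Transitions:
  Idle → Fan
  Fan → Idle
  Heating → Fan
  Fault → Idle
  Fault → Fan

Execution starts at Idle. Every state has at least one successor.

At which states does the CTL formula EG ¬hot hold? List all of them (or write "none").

States satisfying ¬hot: ∅.
States satisfying EG ¬hot: ∅.

none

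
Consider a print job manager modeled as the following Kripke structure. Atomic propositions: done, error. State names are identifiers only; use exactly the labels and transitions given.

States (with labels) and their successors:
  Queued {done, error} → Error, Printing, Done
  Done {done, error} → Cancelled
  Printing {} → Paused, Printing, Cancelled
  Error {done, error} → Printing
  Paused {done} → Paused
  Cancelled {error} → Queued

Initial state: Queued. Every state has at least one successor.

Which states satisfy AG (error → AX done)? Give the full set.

States satisfying error → AX done: {Printing, Paused, Cancelled}.
States satisfying AG (error → AX done): {Paused}.

{Paused}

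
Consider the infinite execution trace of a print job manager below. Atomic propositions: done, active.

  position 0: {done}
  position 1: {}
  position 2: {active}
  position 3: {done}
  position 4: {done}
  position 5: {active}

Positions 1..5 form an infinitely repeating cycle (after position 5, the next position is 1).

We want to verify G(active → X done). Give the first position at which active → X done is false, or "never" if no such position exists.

Check active → X done at each position in order: 0 ✓, 1 ✓, 2 ✓, 3 ✓, 4 ✓.
At position 5 the labels are {active} and the next position 1 has {}, so active → X done is false there. This is the first violation.

5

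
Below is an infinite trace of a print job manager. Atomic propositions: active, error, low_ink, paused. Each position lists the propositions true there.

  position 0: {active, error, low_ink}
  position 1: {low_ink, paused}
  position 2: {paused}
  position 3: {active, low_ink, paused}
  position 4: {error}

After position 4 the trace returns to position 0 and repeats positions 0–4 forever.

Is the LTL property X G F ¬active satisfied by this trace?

Yes

The position after 0 is 1; G F ¬active is true there.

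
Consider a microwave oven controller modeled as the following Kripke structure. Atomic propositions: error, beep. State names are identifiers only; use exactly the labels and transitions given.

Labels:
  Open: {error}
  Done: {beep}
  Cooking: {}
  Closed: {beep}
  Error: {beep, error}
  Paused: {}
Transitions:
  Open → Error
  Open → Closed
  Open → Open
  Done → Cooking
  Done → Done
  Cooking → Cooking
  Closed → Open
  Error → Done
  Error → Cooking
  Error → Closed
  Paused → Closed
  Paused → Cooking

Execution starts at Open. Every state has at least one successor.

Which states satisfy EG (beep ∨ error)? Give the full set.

States satisfying beep ∨ error: {Open, Done, Closed, Error}.
States satisfying EG (beep ∨ error): {Open, Done, Closed, Error}.

{Open, Done, Closed, Error}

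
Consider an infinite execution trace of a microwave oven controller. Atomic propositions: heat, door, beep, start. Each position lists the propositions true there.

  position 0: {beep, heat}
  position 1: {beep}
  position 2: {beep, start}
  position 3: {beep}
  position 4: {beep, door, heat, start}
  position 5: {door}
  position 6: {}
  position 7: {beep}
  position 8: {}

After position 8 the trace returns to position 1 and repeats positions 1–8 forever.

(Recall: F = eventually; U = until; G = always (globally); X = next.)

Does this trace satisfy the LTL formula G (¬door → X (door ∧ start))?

¬door → X (door ∧ start) must hold at every position from 0 onward. It fails at position 0, so G (¬door → X (door ∧ start)) is false.
Positions where ¬door holds: 0, 1, 2, 3, 6, 7, 8.
Check X (door ∧ start) at each: 0→fails, 1→fails, 2→fails, 3→ok, 6→fails, 7→fails, 8→fails.

Does not hold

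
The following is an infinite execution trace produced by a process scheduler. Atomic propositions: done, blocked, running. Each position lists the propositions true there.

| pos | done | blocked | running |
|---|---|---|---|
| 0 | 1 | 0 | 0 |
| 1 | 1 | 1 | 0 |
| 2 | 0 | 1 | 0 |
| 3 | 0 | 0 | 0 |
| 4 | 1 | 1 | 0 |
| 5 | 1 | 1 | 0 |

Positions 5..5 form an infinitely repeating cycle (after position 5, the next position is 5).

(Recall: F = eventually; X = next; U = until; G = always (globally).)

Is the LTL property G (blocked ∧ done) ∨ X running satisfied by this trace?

blocked ∧ done must hold at every position from 0 onward. It fails at position 0, so G (blocked ∧ done) is false.
The position after 0 is 1; running is false there.
At position 0: G (blocked ∧ done) is false; X running is false; so G (blocked ∧ done) ∨ X running is false.

Does not hold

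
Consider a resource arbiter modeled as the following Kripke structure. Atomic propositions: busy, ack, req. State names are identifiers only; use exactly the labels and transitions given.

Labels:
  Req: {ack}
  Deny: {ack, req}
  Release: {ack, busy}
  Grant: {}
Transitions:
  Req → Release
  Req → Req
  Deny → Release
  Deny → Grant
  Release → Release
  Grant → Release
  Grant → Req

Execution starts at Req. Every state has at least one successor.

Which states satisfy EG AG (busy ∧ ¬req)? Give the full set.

States satisfying AG (busy ∧ ¬req): {Release}.
States satisfying EG AG (busy ∧ ¬req): {Release}.

{Release}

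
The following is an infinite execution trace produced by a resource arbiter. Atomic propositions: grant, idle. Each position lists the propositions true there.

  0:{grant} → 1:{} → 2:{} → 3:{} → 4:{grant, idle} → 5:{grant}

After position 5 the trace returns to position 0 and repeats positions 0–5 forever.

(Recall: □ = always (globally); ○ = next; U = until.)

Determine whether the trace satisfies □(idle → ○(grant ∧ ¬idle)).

idle → ○(grant ∧ ¬idle) holds at every position 0..5, and those are all positions ever visited, so □(idle → ○(grant ∧ ¬idle)) holds.
Positions where idle holds: 4.
Check ○(grant ∧ ¬idle) at each: 4→ok.

Yes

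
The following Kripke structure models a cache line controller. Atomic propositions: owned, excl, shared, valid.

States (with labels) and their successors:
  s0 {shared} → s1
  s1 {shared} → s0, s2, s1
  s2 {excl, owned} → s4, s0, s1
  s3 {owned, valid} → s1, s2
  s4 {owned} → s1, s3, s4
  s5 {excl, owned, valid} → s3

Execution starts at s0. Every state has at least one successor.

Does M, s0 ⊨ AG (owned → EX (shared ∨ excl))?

States satisfying owned → EX (shared ∨ excl): {s0, s1, s2, s3, s4}.
States satisfying AG (owned → EX (shared ∨ excl)): {s0, s1, s2, s3, s4}.
Every state reachable from s0 satisfies owned → EX (shared ∨ excl).
s0 ∈ Sat(AG (owned → EX (shared ∨ excl))).

Satisfied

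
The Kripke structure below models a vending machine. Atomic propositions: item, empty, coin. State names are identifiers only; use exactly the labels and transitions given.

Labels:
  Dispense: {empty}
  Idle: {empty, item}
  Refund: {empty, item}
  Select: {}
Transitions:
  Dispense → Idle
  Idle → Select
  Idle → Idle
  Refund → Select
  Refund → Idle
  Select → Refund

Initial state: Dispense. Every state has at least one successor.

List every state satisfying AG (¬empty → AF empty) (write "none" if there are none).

States satisfying ¬empty → AF empty: {Dispense, Idle, Refund, Select}.
States satisfying AG (¬empty → AF empty): {Dispense, Idle, Refund, Select}.

{Dispense, Idle, Refund, Select}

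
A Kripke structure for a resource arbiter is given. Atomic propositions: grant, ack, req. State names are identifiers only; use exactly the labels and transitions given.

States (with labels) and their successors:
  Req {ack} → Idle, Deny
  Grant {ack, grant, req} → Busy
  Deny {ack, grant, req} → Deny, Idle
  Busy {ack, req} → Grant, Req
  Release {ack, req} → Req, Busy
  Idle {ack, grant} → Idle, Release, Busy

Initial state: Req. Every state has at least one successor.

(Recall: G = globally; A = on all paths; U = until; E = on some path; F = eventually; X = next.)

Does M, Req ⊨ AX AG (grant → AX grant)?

States satisfying AG (grant → AX grant): ∅.
States satisfying AX AG (grant → AX grant): ∅.
Req ∉ Sat(AX AG (grant → AX grant)).

Does not hold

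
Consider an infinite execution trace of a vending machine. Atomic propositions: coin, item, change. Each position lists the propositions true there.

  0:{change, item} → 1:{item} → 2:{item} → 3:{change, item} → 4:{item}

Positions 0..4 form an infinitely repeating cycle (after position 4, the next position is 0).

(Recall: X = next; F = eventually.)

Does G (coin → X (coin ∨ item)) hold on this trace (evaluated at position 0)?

Yes

coin → X (coin ∨ item) holds at every position 0..4, and those are all positions ever visited, so G (coin → X (coin ∨ item)) holds.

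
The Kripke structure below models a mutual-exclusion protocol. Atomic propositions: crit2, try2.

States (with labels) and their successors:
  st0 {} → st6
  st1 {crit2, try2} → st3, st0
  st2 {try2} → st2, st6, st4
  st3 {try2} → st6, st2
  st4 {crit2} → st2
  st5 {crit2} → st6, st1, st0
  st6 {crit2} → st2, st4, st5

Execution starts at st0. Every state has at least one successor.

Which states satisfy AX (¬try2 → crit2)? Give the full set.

{st0, st2, st3, st4, st6}

States satisfying ¬try2 → crit2: {st1, st2, st3, st4, st5, st6}.
States satisfying AX (¬try2 → crit2): {st0, st2, st3, st4, st6}.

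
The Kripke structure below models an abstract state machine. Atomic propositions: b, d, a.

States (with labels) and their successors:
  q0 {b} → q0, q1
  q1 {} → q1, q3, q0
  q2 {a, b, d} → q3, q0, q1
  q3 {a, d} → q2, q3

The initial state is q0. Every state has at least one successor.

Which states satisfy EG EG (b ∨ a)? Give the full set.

States satisfying EG (b ∨ a): {q0, q2, q3}.
States satisfying EG EG (b ∨ a): {q0, q2, q3}.

{q0, q2, q3}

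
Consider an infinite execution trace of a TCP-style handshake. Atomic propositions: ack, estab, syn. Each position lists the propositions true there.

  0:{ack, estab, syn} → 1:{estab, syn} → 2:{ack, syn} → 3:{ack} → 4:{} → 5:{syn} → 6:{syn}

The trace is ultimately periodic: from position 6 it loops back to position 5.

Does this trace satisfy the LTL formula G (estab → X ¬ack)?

estab → X ¬ack must hold at every position from 0 onward. It fails at position 1, so G (estab → X ¬ack) is false.
Positions where estab holds: 0, 1.
Check X ¬ack at each: 0→ok, 1→fails.

Violated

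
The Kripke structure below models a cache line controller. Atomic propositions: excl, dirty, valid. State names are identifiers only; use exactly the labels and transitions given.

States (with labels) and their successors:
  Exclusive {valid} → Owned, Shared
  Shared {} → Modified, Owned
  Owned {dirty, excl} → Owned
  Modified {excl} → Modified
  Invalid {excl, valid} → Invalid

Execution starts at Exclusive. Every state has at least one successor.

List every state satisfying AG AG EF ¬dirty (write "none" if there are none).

{Modified, Invalid}

States satisfying AG EF ¬dirty: {Modified, Invalid}.
States satisfying AG AG EF ¬dirty: {Modified, Invalid}.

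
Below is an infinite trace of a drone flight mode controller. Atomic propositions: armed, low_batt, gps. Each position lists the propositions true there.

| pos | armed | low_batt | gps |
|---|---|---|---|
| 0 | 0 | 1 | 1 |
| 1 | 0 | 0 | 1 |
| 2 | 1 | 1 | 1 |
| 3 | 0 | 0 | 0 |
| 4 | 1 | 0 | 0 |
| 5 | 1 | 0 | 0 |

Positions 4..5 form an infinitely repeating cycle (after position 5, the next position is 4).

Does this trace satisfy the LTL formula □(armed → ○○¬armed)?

Violated

armed → ○○¬armed must hold at every position from 0 onward. It fails at position 2, so □(armed → ○○¬armed) is false.
Positions where armed holds: 2, 4, 5.
Check ○○¬armed at each: 2→fails, 4→fails, 5→fails.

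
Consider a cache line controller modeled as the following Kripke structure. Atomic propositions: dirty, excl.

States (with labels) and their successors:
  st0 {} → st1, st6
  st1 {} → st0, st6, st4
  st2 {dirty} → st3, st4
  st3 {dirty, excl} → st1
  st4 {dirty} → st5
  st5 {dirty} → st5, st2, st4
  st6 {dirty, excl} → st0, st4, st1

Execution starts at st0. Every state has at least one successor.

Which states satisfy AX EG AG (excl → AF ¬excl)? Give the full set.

States satisfying EG AG (excl → AF ¬excl): {st0, st1, st2, st3, st4, st5, st6}.
States satisfying AX EG AG (excl → AF ¬excl): {st0, st1, st2, st3, st4, st5, st6}.

{st0, st1, st2, st3, st4, st5, st6}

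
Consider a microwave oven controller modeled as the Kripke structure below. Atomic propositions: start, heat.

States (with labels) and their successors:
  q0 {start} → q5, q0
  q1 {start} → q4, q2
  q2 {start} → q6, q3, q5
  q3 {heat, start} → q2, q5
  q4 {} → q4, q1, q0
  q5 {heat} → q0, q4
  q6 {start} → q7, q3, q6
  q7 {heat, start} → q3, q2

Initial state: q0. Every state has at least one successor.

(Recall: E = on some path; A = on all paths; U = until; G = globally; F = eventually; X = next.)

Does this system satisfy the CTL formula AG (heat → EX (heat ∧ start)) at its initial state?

Does not hold

States satisfying heat → EX (heat ∧ start): {q0, q1, q2, q4, q6, q7}.
States satisfying AG (heat → EX (heat ∧ start)): ∅.
q3 is reachable from q0 and violates heat → EX (heat ∧ start), so AG fails at q0.
q0 ∉ Sat(AG (heat → EX (heat ∧ start))).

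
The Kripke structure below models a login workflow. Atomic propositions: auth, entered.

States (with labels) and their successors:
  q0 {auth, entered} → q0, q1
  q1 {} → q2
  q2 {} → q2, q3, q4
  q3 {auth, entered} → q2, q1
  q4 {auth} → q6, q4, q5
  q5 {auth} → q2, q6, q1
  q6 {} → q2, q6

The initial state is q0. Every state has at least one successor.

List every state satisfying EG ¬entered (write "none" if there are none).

States satisfying ¬entered: {q1, q2, q4, q5, q6}.
States satisfying EG ¬entered: {q1, q2, q4, q5, q6}.

{q1, q2, q4, q5, q6}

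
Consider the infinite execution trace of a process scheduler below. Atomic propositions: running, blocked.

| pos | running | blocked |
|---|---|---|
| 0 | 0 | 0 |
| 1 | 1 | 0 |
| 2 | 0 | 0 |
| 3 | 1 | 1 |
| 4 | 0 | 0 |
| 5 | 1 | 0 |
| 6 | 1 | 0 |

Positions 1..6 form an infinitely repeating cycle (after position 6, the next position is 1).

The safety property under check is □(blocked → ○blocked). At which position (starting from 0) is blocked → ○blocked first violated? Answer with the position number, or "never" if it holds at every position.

Check blocked → ○blocked at each position in order: 0 ✓, 1 ✓, 2 ✓.
At position 3 the labels are {blocked, running} and the next position 4 has {}, so blocked → ○blocked is false there. This is the first violation.

3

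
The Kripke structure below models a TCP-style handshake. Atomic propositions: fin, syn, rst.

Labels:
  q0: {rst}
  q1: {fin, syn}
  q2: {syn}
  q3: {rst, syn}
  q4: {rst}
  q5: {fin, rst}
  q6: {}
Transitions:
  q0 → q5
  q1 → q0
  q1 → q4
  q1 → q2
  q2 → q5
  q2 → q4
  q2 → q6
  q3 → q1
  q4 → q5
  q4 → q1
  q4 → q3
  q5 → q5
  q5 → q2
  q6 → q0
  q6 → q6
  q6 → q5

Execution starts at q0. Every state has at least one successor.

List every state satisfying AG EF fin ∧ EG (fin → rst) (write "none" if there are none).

{q0, q2, q4, q5, q6}

States satisfying EF fin: {q0, q1, q2, q3, q4, q5, q6}.
States satisfying AG EF fin: {q0, q1, q2, q3, q4, q5, q6}.
States satisfying fin → rst: {q0, q2, q3, q4, q5, q6}.
States satisfying EG (fin → rst): {q0, q2, q4, q5, q6}.
States satisfying AG EF fin ∧ EG (fin → rst): {q0, q2, q4, q5, q6}.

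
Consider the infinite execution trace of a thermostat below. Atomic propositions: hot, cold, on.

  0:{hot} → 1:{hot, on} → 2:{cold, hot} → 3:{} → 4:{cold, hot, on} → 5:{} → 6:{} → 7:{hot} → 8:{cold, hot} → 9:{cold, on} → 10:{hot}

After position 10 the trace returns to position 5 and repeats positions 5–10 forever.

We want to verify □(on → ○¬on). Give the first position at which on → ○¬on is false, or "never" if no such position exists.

on → ○¬on holds at every position 0..10, and those are all the positions the trace ever visits, so the invariant □(on → ○¬on) is never violated.

never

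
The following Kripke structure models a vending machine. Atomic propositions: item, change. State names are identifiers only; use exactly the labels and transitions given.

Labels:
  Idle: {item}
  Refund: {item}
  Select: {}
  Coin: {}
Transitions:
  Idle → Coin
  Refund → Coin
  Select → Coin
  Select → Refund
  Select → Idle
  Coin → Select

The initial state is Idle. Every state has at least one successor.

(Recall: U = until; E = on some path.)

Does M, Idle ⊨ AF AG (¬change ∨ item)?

Holds

States satisfying AG (¬change ∨ item): {Idle, Refund, Select, Coin}.
States satisfying AF AG (¬change ∨ item): {Idle, Refund, Select, Coin}.
Idle ∈ Sat(AF AG (¬change ∨ item)).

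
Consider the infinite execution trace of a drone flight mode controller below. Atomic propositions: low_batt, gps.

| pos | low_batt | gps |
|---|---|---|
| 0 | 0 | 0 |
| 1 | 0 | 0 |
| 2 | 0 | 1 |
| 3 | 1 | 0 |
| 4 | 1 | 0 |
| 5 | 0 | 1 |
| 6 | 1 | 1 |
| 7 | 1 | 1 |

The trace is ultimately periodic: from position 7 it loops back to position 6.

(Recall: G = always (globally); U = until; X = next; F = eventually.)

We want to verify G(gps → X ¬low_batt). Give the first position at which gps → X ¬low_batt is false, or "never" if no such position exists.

2

Check gps → X ¬low_batt at each position in order: 0 ✓, 1 ✓.
At position 2 the labels are {gps} and the next position 3 has {low_batt}, so gps → X ¬low_batt is false there. This is the first violation.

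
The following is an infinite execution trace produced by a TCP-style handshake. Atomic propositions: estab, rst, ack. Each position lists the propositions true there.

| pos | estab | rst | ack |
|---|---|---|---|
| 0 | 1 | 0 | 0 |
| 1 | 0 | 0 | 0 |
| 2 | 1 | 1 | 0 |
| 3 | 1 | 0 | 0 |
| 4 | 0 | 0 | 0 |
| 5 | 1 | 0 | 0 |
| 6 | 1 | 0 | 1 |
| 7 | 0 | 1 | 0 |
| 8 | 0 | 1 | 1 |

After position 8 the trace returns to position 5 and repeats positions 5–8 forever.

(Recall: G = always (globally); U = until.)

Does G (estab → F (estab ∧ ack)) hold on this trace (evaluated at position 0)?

estab → F (estab ∧ ack) holds at every position 0..8, and those are all positions ever visited, so G (estab → F (estab ∧ ack)) holds.
Positions where estab holds: 0, 2, 3, 5, 6.
Check F (estab ∧ ack) at each: 0→ok, 2→ok, 3→ok, 5→ok, 6→ok.

Yes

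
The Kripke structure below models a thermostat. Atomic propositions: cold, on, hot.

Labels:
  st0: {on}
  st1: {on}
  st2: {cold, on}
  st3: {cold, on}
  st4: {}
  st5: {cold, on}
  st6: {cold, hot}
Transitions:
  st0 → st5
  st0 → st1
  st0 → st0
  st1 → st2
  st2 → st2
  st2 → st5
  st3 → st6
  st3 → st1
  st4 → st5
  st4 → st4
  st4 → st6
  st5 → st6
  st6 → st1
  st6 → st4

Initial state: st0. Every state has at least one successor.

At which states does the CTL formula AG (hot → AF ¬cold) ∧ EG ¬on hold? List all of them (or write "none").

States satisfying hot → AF ¬cold: {st0, st1, st2, st3, st4, st5, st6}.
States satisfying AG (hot → AF ¬cold): {st0, st1, st2, st3, st4, st5, st6}.
States satisfying ¬on: {st4, st6}.
States satisfying EG ¬on: {st4, st6}.
States satisfying AG (hot → AF ¬cold) ∧ EG ¬on: {st4, st6}.

{st4, st6}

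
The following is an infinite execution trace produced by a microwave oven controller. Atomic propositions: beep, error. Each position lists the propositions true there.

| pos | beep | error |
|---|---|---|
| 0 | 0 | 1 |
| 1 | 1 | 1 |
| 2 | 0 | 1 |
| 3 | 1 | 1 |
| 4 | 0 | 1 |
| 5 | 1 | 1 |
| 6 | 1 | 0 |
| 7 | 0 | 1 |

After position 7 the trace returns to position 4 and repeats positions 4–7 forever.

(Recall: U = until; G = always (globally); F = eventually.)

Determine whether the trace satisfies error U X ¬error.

Walking from position 0: X ¬error first holds at position 5, and error holds at every earlier position along the way, so error U X ¬error holds.

Satisfied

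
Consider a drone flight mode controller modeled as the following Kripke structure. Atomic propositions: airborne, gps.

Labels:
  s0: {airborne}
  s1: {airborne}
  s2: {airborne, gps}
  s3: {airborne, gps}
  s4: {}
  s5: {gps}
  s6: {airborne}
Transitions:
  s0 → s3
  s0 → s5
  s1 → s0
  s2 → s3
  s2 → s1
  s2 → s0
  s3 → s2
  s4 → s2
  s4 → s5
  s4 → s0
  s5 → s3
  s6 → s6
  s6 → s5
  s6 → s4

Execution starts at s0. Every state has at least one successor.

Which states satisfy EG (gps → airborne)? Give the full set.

States satisfying gps → airborne: {s0, s1, s2, s3, s4, s6}.
States satisfying EG (gps → airborne): {s0, s1, s2, s3, s4, s6}.

{s0, s1, s2, s3, s4, s6}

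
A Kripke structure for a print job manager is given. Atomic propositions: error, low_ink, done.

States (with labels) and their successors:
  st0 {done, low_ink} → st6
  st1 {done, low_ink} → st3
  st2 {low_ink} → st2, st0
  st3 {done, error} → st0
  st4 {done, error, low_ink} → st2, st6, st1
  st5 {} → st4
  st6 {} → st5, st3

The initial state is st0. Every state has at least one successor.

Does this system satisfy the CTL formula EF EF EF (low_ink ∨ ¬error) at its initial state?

Holds

States satisfying EF EF (low_ink ∨ ¬error): {st0, st1, st2, st3, st4, st5, st6}.
States satisfying EF EF EF (low_ink ∨ ¬error): {st0, st1, st2, st3, st4, st5, st6}.
Some path from st0 reaches a state where EF EF (low_ink ∨ ¬error) holds.
st0 ∈ Sat(EF EF EF (low_ink ∨ ¬error)).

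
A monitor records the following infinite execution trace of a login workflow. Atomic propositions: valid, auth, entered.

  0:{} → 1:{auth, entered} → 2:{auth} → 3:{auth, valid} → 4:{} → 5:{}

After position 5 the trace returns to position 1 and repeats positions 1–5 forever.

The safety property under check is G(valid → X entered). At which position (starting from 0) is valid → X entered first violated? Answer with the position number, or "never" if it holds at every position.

Check valid → X entered at each position in order: 0 ✓, 1 ✓, 2 ✓.
At position 3 the labels are {auth, valid} and the next position 4 has {}, so valid → X entered is false there. This is the first violation.

3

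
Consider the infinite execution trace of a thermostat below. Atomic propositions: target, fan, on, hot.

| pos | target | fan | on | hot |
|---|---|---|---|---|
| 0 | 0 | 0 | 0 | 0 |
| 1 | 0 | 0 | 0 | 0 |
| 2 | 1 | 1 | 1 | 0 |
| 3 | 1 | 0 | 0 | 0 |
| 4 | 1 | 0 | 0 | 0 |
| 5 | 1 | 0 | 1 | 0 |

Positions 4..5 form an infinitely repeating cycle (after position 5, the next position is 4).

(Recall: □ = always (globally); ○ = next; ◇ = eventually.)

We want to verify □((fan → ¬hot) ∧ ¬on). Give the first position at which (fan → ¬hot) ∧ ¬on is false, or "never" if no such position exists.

Check (fan → ¬hot) ∧ ¬on at each position in order: 0 ✓, 1 ✓.
At position 2 the labels are {fan, on, target}, so (fan → ¬hot) ∧ ¬on is false there. This is the first violation.

2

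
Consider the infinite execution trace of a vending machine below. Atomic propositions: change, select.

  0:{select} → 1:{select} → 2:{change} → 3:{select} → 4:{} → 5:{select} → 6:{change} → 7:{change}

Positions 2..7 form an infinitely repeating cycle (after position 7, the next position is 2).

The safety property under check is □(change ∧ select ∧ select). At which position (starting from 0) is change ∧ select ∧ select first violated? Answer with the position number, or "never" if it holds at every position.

At position 0 the labels are {select}, so change ∧ select ∧ select is false there. This is the first violation.

0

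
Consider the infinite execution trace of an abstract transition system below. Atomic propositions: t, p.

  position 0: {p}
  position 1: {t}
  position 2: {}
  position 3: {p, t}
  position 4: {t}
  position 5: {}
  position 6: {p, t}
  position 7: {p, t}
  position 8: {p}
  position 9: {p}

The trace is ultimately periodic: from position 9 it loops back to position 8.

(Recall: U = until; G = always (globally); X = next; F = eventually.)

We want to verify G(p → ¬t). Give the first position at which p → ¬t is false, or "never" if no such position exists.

Check p → ¬t at each position in order: 0 ✓, 1 ✓, 2 ✓.
At position 3 the labels are {p, t}, so p → ¬t is false there. This is the first violation.

3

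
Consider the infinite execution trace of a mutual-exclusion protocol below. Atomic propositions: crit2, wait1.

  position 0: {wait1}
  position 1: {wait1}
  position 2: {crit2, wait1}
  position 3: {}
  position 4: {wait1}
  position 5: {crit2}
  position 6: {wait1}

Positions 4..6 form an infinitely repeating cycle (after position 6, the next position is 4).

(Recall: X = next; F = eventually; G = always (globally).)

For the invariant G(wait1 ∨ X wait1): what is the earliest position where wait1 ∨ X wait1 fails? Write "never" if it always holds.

never

wait1 ∨ X wait1 holds at every position 0..6, and those are all the positions the trace ever visits, so the invariant G(wait1 ∨ X wait1) is never violated.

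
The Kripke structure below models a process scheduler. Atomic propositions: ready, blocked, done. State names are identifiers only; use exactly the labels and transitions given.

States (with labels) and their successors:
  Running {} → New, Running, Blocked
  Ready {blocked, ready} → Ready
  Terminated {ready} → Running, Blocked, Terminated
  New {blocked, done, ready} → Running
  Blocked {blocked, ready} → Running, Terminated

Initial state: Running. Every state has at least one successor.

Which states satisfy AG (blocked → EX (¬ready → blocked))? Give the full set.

{Ready}

States satisfying blocked → EX (¬ready → blocked): {Running, Ready, Terminated, Blocked}.
States satisfying AG (blocked → EX (¬ready → blocked)): {Ready}.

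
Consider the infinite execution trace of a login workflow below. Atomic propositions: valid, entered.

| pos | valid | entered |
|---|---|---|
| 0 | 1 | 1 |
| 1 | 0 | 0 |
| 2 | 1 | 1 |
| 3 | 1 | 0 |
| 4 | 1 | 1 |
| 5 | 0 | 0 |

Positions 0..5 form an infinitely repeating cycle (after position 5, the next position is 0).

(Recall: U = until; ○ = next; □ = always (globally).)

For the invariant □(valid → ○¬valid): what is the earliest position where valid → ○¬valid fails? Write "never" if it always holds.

Check valid → ○¬valid at each position in order: 0 ✓, 1 ✓.
At position 2 the labels are {entered, valid} and the next position 3 has {valid}, so valid → ○¬valid is false there. This is the first violation.

2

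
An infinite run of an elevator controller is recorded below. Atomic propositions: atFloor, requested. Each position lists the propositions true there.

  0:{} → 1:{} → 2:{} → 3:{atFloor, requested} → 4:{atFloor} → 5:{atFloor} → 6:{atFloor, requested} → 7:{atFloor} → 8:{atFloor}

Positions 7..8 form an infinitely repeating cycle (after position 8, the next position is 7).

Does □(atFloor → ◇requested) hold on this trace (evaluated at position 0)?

Violated

atFloor → ◇requested must hold at every position from 0 onward. It fails at position 7, so □(atFloor → ◇requested) is false.
Positions where atFloor holds: 3, 4, 5, 6, 7, 8.
Check ◇requested at each: 3→ok, 4→ok, 5→ok, 6→ok, 7→fails, 8→fails.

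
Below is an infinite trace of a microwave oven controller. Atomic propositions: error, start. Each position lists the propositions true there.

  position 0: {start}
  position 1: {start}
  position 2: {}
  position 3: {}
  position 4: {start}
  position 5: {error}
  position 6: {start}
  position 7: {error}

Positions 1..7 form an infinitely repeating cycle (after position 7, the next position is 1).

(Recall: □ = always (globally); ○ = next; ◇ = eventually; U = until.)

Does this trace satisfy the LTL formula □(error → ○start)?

error → ○start holds at every position 0..7, and those are all positions ever visited, so □(error → ○start) holds.
Positions where error holds: 5, 7.
Check ○start at each: 5→ok, 7→ok.

Holds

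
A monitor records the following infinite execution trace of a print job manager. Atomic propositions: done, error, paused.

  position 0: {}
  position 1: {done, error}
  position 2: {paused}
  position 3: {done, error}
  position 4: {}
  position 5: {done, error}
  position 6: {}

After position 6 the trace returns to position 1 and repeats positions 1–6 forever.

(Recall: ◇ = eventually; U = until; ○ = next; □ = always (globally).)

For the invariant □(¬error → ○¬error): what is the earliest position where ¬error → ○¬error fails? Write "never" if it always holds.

0

At position 0 the labels are {} and the next position 1 has {done, error}, so ¬error → ○¬error is false there. This is the first violation.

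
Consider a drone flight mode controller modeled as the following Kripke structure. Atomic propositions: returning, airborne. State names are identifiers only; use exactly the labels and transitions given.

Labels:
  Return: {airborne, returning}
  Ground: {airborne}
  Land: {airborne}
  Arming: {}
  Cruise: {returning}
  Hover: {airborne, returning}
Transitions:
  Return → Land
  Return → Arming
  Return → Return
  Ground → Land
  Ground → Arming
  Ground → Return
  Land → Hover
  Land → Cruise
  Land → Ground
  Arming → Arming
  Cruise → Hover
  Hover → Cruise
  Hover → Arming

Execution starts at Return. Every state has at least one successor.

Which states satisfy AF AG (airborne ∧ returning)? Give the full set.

States satisfying AG (airborne ∧ returning): ∅.
States satisfying AF AG (airborne ∧ returning): ∅.

none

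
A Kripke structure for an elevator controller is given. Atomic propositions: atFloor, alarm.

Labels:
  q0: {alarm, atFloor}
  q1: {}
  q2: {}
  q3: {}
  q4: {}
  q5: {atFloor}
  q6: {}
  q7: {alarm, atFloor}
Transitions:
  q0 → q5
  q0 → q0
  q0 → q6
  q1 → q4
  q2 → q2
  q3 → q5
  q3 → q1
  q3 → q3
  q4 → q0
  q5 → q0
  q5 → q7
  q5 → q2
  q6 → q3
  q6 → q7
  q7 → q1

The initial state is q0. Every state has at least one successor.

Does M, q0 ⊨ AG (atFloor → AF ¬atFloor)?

No

States satisfying atFloor → AF ¬atFloor: {q1, q2, q3, q4, q6, q7}.
States satisfying AG (atFloor → AF ¬atFloor): {q2}.
q0 is reachable from q0 and violates atFloor → AF ¬atFloor, so AG fails at q0.
q0 ∉ Sat(AG (atFloor → AF ¬atFloor)).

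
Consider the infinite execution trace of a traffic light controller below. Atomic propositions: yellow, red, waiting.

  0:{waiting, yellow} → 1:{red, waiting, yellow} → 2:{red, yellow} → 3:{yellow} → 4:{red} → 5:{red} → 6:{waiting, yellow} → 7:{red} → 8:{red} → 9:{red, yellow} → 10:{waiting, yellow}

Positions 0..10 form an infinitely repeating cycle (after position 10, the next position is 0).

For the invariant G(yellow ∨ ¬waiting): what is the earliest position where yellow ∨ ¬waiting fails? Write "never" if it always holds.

yellow ∨ ¬waiting holds at every position 0..10, and those are all the positions the trace ever visits, so the invariant G(yellow ∨ ¬waiting) is never violated.

never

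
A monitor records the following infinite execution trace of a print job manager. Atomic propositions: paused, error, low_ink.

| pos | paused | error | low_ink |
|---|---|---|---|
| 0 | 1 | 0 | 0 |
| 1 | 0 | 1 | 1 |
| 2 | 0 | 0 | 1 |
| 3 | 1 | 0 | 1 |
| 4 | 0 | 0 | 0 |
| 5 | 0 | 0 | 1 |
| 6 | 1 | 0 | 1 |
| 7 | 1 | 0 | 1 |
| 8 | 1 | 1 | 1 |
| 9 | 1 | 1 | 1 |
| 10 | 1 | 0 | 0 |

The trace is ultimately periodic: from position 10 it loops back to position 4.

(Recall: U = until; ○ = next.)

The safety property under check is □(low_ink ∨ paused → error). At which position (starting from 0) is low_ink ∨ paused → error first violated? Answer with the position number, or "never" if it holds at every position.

At position 0 the labels are {paused}, so low_ink ∨ paused → error is false there. This is the first violation.

0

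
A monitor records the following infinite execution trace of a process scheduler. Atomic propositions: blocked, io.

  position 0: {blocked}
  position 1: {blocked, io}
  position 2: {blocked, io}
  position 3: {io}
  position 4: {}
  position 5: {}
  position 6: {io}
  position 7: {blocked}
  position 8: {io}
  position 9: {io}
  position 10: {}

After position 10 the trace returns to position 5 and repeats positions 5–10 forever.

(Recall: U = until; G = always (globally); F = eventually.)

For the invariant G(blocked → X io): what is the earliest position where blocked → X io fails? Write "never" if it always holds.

never

blocked → X io holds at every position 0..10, and those are all the positions the trace ever visits, so the invariant G(blocked → X io) is never violated.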